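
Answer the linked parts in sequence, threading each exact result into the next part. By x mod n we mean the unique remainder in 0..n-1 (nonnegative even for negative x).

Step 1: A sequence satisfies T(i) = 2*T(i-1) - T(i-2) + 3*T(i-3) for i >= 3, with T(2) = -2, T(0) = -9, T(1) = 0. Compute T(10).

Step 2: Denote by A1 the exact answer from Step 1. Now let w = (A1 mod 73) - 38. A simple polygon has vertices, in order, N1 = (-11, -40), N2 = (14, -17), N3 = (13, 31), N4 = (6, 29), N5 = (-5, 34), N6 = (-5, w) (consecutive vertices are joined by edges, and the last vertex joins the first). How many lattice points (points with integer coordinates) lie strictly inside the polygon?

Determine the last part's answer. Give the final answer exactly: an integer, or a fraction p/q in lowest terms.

Step 1: T(3) = 2*(-2) - 1*(0) + 3*(-9) = -31; iterating: T(3)=-31, T(4)=-60, T(5)=-95, T(6)=-223, T(7)=-531, T(8)=-1124, T(9)=-2386, T(10)=-5241; answer -5241
Step 2: A1 = -5241; w = -23; cross terms: (-11*-17 - 14*-40)=747, (14*31 - 13*-17)=655, (13*29 - 6*31)=191, (6*34 - -5*29)=349, (-5*-23 - -5*34)=285, (-5*-40 - -11*-23)=-53; twice the area = |2174| = 2174; area = 1087; boundary points = 1 + 1 + 1 + 1 + 57 + 1 = 62; strictly interior points = area - boundary/2 + 1 = 1057; answer 1057

1057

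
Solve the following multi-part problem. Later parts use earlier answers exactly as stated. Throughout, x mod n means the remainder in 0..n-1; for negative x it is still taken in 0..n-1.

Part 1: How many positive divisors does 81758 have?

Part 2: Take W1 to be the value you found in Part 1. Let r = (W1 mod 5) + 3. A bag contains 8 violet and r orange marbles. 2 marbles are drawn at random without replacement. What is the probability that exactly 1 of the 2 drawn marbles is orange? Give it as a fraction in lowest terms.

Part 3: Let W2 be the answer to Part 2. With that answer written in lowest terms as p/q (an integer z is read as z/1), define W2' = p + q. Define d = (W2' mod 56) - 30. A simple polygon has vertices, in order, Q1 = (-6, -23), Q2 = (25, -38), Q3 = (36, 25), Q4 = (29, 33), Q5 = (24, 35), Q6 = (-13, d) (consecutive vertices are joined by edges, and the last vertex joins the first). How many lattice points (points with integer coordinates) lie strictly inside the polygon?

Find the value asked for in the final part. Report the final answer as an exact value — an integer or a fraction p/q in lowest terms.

Part 1: 81758 = 2 * 40879; number of divisors = (1+1) * (1+1) = 4; answer 4
Part 2: W1 = 4; r = 7; total draws C(15,2) = 105; favorable C(7,1)*C(8,1) = 56; P = 8/15; answer 8/15
Part 3: W2 = 8/15; threaded value p + q = 23; d = -7; cross terms: (-6*-38 - 25*-23)=803, (25*25 - 36*-38)=1993, (36*33 - 29*25)=463, (29*35 - 24*33)=223, (24*-7 - -13*35)=287, (-13*-23 - -6*-7)=257; twice the area = |4026| = 4026; area = 2013; boundary points = 1 + 1 + 1 + 1 + 1 + 1 = 6; strictly interior points = area - boundary/2 + 1 = 2011; answer 2011

2011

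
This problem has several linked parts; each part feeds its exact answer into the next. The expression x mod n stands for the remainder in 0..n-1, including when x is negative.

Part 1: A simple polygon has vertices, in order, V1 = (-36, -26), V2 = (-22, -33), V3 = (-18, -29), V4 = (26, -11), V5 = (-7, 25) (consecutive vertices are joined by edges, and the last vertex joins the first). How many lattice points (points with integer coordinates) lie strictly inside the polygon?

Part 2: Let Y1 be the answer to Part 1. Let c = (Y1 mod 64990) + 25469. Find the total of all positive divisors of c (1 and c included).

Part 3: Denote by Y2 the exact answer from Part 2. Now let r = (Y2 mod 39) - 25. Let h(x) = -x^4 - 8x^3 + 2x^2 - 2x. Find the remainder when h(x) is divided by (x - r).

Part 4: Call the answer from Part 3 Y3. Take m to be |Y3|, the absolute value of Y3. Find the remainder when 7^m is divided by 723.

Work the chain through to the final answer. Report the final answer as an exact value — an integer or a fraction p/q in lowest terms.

466

Part 1: cross terms: (-36*-33 - -22*-26)=616, (-22*-29 - -18*-33)=44, (-18*-11 - 26*-29)=952, (26*25 - -7*-11)=573, (-7*-26 - -36*25)=1082; twice the area = |3267| = 3267; area = 3267/2; boundary points = 7 + 4 + 2 + 3 + 1 = 17; strictly interior points = area - boundary/2 + 1 = 1626; answer 1626
Part 2: Y1 = 1626; c = 27095; 27095 = 5 * 5419; sigma = (1 + 5) * (1 + 5419) = 6 * 5420 = 32520; answer 32520
Part 3: Y2 = 32520; r = 8; remainder = value at the root: -1*(8)^4 - 8*(8)^3 + 2*(8)^2 - 2*(8)^1 = (-4096) + (-4096) + (128) + (-16) = -8080; answer -8080
Part 4: Y3 = -8080; m = 8080; squarings mod 723: 7^1=7, 7^2=49, 7^4=232, 7^8=322, 7^16=295, 7^32=265, 7^64=94, 7^128=160, 7^256=295, 7^512=265, 7^1024=94, 7^2048=160, 7^4096=295; 7^8080 = 7^16 * 7^128 * 7^256 * 7^512 * 7^1024 * 7^2048 * 7^4096 = 466 (mod 723); answer 466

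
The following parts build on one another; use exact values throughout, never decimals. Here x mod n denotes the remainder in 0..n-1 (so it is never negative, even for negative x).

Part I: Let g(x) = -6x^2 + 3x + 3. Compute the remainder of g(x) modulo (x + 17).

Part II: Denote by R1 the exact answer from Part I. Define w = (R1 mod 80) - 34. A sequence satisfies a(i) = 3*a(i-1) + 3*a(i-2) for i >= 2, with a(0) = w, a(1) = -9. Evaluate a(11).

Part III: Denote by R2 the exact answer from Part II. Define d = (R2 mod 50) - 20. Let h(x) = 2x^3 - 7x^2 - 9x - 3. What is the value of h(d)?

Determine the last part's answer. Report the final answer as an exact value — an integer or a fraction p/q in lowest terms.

Part I: remainder = value at the root: -6*(-17)^2 + 3*(-17)^1 + 3 = (-1734) + (-51) + (3) = -1782; answer -1782
Part II: R1 = -1782; w = 24; a(2) = 3*(-9) + 3*(24) = 45; iterating: a(2)=45, a(3)=108, a(4)=459, a(5)=1701, a(6)=6480, a(7)=24543, a(8)=93069, a(9)=352836, a(10)=1337715, a(11)=5071653; answer 5071653
Part III: R2 = 5071653; d = -17; 2*(-17)^3 - 7*(-17)^2 - 9*(-17)^1 - 3 = (-9826) + (-2023) + (153) + (-3) = -11699; answer -11699

-11699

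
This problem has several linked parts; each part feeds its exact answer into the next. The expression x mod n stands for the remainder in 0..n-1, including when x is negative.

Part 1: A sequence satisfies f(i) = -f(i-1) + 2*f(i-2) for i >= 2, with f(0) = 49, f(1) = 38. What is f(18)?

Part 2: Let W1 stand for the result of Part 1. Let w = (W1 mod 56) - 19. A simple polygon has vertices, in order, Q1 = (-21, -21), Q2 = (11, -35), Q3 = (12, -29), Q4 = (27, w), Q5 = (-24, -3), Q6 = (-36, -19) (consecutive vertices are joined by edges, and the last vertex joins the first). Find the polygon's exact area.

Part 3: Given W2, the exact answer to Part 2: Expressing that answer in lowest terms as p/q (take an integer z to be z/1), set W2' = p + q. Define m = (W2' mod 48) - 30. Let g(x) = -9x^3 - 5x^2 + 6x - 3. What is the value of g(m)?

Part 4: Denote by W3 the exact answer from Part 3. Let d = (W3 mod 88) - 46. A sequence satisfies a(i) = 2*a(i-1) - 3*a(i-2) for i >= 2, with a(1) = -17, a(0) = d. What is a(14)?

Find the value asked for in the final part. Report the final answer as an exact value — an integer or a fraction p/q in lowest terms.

Part 1: f(2) = -1*(38) + 2*(49) = 60; iterating: f(2)=60, f(3)=16, f(4)=104, f(5)=-72, f(6)=280, f(7)=-424, f(8)=984, f(9)=-1832, f(10)=3800, f(11)=-7464, f(12)=15064, f(13)=-29992, f(14)=60120, f(15)=-120104, f(16)=240344, f(17)=-480552, f(18)=961240; answer 961240
Part 2: W1 = 961240; w = -19; cross terms: (-21*-35 - 11*-21)=966, (11*-29 - 12*-35)=101, (12*-19 - 27*-29)=555, (27*-3 - -24*-19)=-537, (-24*-19 - -36*-3)=348, (-36*-21 - -21*-19)=357; twice the area = |1790| = 1790; area = 895; answer 895
Part 3: W2 = 895; threaded value p + q = 896; m = 2; -9*(2)^3 - 5*(2)^2 + 6*(2)^1 - 3 = (-72) + (-20) + (12) + (-3) = -83; answer -83
Part 4: W3 = -83; d = -41; a(2) = 2*(-17) - 3*(-41) = 89; iterating: a(2)=89, a(3)=229, a(4)=191, a(5)=-305, a(6)=-1183, a(7)=-1451, a(8)=647, a(9)=5647, a(10)=9353, a(11)=1765, a(12)=-24529, a(13)=-54353, a(14)=-35119; answer -35119

-35119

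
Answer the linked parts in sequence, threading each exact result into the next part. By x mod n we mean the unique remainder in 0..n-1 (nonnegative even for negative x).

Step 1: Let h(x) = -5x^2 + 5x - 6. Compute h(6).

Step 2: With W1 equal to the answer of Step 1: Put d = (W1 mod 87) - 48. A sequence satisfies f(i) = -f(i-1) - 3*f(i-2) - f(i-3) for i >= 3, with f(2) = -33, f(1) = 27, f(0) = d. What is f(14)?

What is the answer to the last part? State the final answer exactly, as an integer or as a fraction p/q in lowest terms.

Step 1: -5*(6)^2 + 5*(6)^1 - 6 = (-180) + (30) + (-6) = -156; answer -156
Step 2: W1 = -156; d = -30; f(3) = -1*(-33) - 3*(27) - 1*(-30) = -18; iterating: f(3)=-18, f(4)=90, f(5)=-3, f(6)=-249, f(7)=168, f(8)=582, f(9)=-837, f(10)=-1077, f(11)=3006, f(12)=1062, f(13)=-9003, f(14)=2811; answer 2811

2811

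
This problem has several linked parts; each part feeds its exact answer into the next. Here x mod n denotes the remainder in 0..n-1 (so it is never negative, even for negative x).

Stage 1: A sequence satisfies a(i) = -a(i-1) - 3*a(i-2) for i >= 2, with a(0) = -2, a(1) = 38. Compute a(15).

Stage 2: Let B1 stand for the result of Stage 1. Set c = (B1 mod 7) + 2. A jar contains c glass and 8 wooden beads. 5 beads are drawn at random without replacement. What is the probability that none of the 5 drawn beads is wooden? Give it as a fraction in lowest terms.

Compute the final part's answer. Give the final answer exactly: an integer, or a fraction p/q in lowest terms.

Stage 1: a(2) = -1*(38) - 3*(-2) = -32; iterating: a(2)=-32, a(3)=-82, a(4)=178, a(5)=68, a(6)=-602, a(7)=398, a(8)=1408, a(9)=-2602, a(10)=-1622, a(11)=9428, a(12)=-4562, a(13)=-23722, a(14)=37408, a(15)=33758; answer 33758
Stage 2: B1 = 33758; c = 6; total draws C(14,5) = 2002; favorable C(6,5) = 6; P = 3/1001; answer 3/1001

3/1001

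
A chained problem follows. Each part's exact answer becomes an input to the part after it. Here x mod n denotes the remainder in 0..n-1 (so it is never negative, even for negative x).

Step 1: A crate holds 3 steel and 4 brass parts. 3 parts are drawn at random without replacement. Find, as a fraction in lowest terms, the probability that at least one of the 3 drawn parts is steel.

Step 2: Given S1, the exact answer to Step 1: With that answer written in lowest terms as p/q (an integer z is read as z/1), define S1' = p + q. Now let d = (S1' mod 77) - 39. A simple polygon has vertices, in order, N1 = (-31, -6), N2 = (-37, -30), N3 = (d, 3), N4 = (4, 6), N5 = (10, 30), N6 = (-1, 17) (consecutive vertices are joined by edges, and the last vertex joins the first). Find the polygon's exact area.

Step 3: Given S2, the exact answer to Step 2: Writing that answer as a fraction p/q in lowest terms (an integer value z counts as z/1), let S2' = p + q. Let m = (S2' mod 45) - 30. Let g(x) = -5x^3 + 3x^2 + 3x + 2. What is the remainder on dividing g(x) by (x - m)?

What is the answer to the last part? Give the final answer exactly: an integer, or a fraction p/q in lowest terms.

70778

Step 1: total draws C(7,3) = 35; complement C(4,3) = 4; favorable 35 - 4 = 31; P = 31/35; answer 31/35
Step 2: S1 = 31/35; threaded value p + q = 66; d = 27; cross terms: (-31*-30 - -37*-6)=708, (-37*3 - 27*-30)=699, (27*6 - 4*3)=150, (4*30 - 10*6)=60, (10*17 - -1*30)=200, (-1*-6 - -31*17)=533; twice the area = |2350| = 2350; area = 1175; answer 1175
Step 3: S2 = 1175; threaded value p + q = 1176; m = -24; remainder = value at the root: -5*(-24)^3 + 3*(-24)^2 + 3*(-24)^1 + 2 = (69120) + (1728) + (-72) + (2) = 70778; answer 70778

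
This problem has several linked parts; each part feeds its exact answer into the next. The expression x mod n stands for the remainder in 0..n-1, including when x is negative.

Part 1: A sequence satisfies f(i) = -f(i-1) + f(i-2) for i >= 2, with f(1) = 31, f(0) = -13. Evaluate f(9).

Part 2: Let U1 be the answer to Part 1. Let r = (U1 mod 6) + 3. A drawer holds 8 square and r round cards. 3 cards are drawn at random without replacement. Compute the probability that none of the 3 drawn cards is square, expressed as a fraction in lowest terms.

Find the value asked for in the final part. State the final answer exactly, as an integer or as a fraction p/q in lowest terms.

1/55

Part 1: f(2) = -1*(31) + 1*(-13) = -44; iterating: f(2)=-44, f(3)=75, f(4)=-119, f(5)=194, f(6)=-313, f(7)=507, f(8)=-820, f(9)=1327; answer 1327
Part 2: U1 = 1327; r = 4; total draws C(12,3) = 220; favorable C(4,3) = 4; P = 1/55; answer 1/55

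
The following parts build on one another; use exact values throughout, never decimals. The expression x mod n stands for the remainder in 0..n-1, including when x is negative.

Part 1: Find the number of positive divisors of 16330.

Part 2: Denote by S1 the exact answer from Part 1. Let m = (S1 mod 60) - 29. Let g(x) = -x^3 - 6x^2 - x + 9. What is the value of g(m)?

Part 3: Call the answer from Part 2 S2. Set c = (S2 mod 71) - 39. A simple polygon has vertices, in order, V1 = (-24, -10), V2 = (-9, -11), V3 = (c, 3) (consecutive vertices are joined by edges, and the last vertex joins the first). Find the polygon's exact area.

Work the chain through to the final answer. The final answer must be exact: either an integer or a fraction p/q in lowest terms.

Part 1: 16330 = 2 * 5 * 23 * 71; number of divisors = (1+1) * (1+1) * (1+1) * (1+1) = 16; answer 16
Part 2: S1 = 16; m = -13; -1*(-13)^3 - 6*(-13)^2 - 1*(-13)^1 + 9 = (2197) + (-1014) + (13) + (9) = 1205; answer 1205
Part 3: S2 = 1205; c = 30; cross terms: (-24*-11 - -9*-10)=174, (-9*3 - 30*-11)=303, (30*-10 - -24*3)=-228; twice the area = |249| = 249; area = 249/2; answer 249/2

249/2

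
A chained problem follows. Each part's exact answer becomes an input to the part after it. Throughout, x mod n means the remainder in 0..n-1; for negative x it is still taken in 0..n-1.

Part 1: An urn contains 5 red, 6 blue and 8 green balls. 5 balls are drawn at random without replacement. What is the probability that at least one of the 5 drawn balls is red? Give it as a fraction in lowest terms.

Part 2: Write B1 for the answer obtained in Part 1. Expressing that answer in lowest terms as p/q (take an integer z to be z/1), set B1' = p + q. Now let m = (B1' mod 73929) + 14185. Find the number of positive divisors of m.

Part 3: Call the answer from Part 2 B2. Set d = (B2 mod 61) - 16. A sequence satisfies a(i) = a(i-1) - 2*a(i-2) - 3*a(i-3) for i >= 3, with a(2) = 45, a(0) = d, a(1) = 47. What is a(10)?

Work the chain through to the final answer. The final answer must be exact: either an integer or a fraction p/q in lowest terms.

-11175

Part 1: total draws C(19,5) = 11628; complement C(14,5) = 2002; favorable 11628 - 2002 = 9626; P = 4813/5814; answer 4813/5814
Part 2: B1 = 4813/5814; threaded value p + q = 10627; m = 24812; 24812 = 2^2 * 6203; number of divisors = (2+1) * (1+1) = 6; answer 6
Part 3: B2 = 6; d = -10; a(3) = 1*(45) - 2*(47) - 3*(-10) = -19; iterating: a(3)=-19, a(4)=-250, a(5)=-347, a(6)=210, a(7)=1654, a(8)=2275, a(9)=-1663, a(10)=-11175; answer -11175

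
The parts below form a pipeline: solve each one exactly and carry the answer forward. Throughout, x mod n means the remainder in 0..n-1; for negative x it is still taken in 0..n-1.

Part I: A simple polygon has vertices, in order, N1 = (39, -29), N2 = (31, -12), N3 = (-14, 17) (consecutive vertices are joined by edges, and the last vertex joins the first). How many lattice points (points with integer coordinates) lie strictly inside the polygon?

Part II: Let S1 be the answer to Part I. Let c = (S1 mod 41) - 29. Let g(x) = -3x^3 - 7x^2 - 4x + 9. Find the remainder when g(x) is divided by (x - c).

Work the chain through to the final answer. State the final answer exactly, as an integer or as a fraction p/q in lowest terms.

Part I: cross terms: (39*-12 - 31*-29)=431, (31*17 - -14*-12)=359, (-14*-29 - 39*17)=-257; twice the area = |533| = 533; area = 533/2; boundary points = 1 + 1 + 1 = 3; strictly interior points = area - boundary/2 + 1 = 266; answer 266
Part II: S1 = 266; c = -9; remainder = value at the root: -3*(-9)^3 - 7*(-9)^2 - 4*(-9)^1 + 9 = (2187) + (-567) + (36) + (9) = 1665; answer 1665

1665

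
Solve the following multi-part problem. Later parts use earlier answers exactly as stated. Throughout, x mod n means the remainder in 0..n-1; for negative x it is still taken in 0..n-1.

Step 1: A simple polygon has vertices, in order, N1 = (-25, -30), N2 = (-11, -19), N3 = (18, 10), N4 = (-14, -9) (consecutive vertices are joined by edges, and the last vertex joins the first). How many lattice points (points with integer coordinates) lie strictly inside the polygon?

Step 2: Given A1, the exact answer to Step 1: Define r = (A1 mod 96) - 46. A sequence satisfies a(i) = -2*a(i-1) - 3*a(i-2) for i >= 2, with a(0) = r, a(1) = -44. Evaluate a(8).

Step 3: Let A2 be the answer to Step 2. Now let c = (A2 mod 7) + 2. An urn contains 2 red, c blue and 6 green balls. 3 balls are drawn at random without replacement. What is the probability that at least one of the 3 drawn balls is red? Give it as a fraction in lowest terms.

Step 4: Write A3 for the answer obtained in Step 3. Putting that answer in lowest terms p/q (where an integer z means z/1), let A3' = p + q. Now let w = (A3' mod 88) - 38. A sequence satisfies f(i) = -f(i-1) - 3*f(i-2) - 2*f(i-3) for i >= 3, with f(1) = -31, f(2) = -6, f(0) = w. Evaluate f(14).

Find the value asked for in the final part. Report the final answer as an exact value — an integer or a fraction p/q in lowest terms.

23354

Step 1: cross terms: (-25*-19 - -11*-30)=145, (-11*10 - 18*-19)=232, (18*-9 - -14*10)=-22, (-14*-30 - -25*-9)=195; twice the area = |550| = 550; area = 275; boundary points = 1 + 29 + 1 + 1 = 32; strictly interior points = area - boundary/2 + 1 = 260; answer 260
Step 2: A1 = 260; r = 22; a(2) = -2*(-44) - 3*(22) = 22; iterating: a(2)=22, a(3)=88, a(4)=-242, a(5)=220, a(6)=286, a(7)=-1232, a(8)=1606; answer 1606
Step 3: A2 = 1606; c = 5; total draws C(13,3) = 286; complement C(11,3) = 165; favorable 286 - 165 = 121; P = 11/26; answer 11/26
Step 4: A3 = 11/26; threaded value p + q = 37; w = -1; f(3) = -1*(-6) - 3*(-31) - 2*(-1) = 101; iterating: f(3)=101, f(4)=-21, f(5)=-270, f(6)=131, f(7)=721, f(8)=-574, f(9)=-1851, f(10)=2131, f(11)=4570, f(12)=-7261, f(13)=-10711, f(14)=23354; answer 23354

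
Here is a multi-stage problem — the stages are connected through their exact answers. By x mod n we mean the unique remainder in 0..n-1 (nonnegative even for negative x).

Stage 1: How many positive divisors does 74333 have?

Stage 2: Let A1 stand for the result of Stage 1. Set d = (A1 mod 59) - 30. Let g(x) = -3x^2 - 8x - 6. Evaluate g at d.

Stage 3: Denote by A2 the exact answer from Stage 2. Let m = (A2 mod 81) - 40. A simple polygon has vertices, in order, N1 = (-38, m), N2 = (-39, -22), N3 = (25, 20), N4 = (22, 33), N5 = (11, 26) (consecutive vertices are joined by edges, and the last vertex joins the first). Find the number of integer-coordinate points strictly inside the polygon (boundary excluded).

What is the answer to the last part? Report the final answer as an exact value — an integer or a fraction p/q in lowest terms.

Stage 1: 74333 = 7^2 * 37 * 41; number of divisors = (2+1) * (1+1) * (1+1) = 12; answer 12
Stage 2: A1 = 12; d = -18; -3*(-18)^2 - 8*(-18)^1 - 6 = (-972) + (144) + (-6) = -834; answer -834
Stage 3: A2 = -834; m = 17; cross terms: (-38*-22 - -39*17)=1499, (-39*20 - 25*-22)=-230, (25*33 - 22*20)=385, (22*26 - 11*33)=209, (11*17 - -38*26)=1175; twice the area = |3038| = 3038; area = 1519; boundary points = 1 + 2 + 1 + 1 + 1 = 6; strictly interior points = area - boundary/2 + 1 = 1517; answer 1517

1517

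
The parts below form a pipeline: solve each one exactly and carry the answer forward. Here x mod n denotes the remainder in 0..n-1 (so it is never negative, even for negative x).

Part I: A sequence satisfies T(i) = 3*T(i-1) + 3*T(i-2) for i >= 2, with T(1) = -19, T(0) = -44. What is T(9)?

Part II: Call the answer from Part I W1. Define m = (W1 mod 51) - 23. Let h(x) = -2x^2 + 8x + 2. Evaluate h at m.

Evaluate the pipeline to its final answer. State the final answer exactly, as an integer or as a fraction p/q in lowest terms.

-118

Part I: T(2) = 3*(-19) + 3*(-44) = -189; iterating: T(2)=-189, T(3)=-624, T(4)=-2439, T(5)=-9189, T(6)=-34884, T(7)=-132219, T(8)=-501309, T(9)=-1900584; answer -1900584
Part II: W1 = -1900584; m = 10; -2*(10)^2 + 8*(10)^1 + 2 = (-200) + (80) + (2) = -118; answer -118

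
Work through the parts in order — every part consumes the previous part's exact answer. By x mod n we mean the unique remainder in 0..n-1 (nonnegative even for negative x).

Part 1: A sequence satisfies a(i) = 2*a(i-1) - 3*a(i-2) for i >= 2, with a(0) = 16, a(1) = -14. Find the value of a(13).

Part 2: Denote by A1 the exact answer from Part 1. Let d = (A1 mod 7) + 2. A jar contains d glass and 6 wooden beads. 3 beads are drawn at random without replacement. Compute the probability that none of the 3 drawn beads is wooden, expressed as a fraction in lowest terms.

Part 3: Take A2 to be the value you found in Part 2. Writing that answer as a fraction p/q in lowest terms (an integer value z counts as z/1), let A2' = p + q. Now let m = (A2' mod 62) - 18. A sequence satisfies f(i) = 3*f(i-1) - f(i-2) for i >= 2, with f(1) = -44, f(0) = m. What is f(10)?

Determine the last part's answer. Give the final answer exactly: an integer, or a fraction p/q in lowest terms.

-331252

Part 1: a(2) = 2*(-14) - 3*(16) = -76; iterating: a(2)=-76, a(3)=-110, a(4)=8, a(5)=346, a(6)=668, a(7)=298, a(8)=-1408, a(9)=-3710, a(10)=-3196, a(11)=4738, a(12)=19064, a(13)=23914; answer 23914
Part 2: A1 = 23914; d = 4; total draws C(10,3) = 120; favorable C(4,3) = 4; P = 1/30; answer 1/30
Part 3: A2 = 1/30; threaded value p + q = 31; m = 13; f(2) = 3*(-44) - 1*(13) = -145; iterating: f(2)=-145, f(3)=-391, f(4)=-1028, f(5)=-2693, f(6)=-7051, f(7)=-18460, f(8)=-48329, f(9)=-126527, f(10)=-331252; answer -331252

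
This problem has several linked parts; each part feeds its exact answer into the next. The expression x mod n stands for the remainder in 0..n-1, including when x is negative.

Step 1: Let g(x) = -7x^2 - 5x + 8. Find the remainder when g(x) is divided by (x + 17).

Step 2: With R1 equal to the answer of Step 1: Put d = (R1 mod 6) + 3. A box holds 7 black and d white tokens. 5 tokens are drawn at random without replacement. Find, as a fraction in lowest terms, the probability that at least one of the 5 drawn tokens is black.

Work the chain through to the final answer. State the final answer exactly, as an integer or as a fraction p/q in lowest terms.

791/792

Step 1: remainder = value at the root: -7*(-17)^2 - 5*(-17)^1 + 8 = (-2023) + (85) + (8) = -1930; answer -1930
Step 2: R1 = -1930; d = 5; total draws C(12,5) = 792; complement C(5,5) = 1; favorable 792 - 1 = 791; P = 791/792; answer 791/792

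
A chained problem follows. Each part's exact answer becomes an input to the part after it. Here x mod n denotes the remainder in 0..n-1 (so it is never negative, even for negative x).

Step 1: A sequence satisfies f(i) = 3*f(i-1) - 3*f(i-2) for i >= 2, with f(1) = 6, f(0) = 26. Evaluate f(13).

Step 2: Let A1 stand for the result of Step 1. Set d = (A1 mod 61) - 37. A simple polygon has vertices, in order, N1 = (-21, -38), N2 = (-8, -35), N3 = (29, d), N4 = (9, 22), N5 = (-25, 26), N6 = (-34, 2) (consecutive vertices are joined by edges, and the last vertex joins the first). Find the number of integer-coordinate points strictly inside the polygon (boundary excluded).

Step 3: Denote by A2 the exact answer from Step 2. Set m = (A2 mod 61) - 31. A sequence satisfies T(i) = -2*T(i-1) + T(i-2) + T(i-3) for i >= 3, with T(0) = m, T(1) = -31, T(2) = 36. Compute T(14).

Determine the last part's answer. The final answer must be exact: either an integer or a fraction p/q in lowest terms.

772691

Step 1: f(2) = 3*(6) - 3*(26) = -60; iterating: f(2)=-60, f(3)=-198, f(4)=-414, f(5)=-648, f(6)=-702, f(7)=-162, f(8)=1620, f(9)=5346, f(10)=11178, f(11)=17496, f(12)=18954, f(13)=4374; answer 4374
Step 2: A1 = 4374; d = 6; cross terms: (-21*-35 - -8*-38)=431, (-8*6 - 29*-35)=967, (29*22 - 9*6)=584, (9*26 - -25*22)=784, (-25*2 - -34*26)=834, (-34*-38 - -21*2)=1334; twice the area = |4934| = 4934; area = 2467; boundary points = 1 + 1 + 4 + 2 + 3 + 1 = 12; strictly interior points = area - boundary/2 + 1 = 2462; answer 2462
Step 3: A2 = 2462; m = -9; T(3) = -2*(36) + 1*(-31) + 1*(-9) = -112; iterating: T(3)=-112, T(4)=229, T(5)=-534, T(6)=1185, T(7)=-2675, T(8)=6001, T(9)=-13492, T(10)=30310, T(11)=-68111, T(12)=153040, T(13)=-343881, T(14)=772691; answer 772691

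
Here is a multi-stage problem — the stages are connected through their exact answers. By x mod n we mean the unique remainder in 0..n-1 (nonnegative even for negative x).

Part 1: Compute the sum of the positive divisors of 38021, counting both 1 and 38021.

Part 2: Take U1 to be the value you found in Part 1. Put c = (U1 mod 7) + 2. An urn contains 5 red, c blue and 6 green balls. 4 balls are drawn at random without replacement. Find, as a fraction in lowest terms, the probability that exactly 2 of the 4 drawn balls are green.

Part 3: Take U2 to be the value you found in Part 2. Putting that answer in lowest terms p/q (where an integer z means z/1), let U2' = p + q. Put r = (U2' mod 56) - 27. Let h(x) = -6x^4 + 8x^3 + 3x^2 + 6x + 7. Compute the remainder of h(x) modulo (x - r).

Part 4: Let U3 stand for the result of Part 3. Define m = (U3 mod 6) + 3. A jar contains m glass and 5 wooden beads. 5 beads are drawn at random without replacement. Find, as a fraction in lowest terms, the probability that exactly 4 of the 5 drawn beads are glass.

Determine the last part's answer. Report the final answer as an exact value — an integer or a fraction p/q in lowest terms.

Part 1: 38021 = 193 * 197; sigma = (1 + 193) * (1 + 197) = 194 * 198 = 38412; answer 38412
Part 2: U1 = 38412; c = 5; total draws C(16,4) = 1820; favorable C(6,2)*C(10,2) = 675; P = 135/364; answer 135/364
Part 3: U2 = 135/364; threaded value p + q = 499; r = 24; remainder = value at the root: -6*(24)^4 + 8*(24)^3 + 3*(24)^2 + 6*(24)^1 + 7 = (-1990656) + (110592) + (1728) + (144) + (7) = -1878185; answer -1878185
Part 4: U3 = -1878185; m = 4; total draws C(9,5) = 126; favorable C(4,4)*C(5,1) = 5; P = 5/126; answer 5/126

5/126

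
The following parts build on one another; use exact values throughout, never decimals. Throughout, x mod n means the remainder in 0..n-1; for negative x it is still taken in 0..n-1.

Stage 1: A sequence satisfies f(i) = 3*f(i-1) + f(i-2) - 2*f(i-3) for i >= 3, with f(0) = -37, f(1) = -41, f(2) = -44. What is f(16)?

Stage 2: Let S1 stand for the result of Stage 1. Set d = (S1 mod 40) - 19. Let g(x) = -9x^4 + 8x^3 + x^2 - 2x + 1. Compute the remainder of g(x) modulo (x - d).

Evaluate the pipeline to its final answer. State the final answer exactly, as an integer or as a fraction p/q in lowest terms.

-367471

Stage 1: f(3) = 3*(-44) + 1*(-41) - 2*(-37) = -99; iterating: f(3)=-99, f(4)=-259, f(5)=-788, f(6)=-2425, f(7)=-7545, f(8)=-23484, f(9)=-73147, f(10)=-227835, f(11)=-709684, f(12)=-2210593, f(13)=-6885793, f(14)=-21448604, f(15)=-66810419, f(16)=-208108275; answer -208108275
Stage 2: S1 = -208108275; d = -14; remainder = value at the root: -9*(-14)^4 + 8*(-14)^3 + 1*(-14)^2 - 2*(-14)^1 + 1 = (-345744) + (-21952) + (196) + (28) + (1) = -367471; answer -367471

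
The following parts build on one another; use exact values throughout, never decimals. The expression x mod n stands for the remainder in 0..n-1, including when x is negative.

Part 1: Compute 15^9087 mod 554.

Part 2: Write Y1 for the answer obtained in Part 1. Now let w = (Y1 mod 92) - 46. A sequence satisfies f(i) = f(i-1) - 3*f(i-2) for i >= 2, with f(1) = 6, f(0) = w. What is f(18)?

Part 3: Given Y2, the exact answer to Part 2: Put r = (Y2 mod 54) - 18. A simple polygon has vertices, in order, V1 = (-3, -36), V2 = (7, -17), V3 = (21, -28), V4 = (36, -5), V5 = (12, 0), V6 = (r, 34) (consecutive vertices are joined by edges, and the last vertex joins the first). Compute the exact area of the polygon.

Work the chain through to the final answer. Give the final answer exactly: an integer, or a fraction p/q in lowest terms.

Part 1: squarings mod 554: 15^1=15, 15^2=225, 15^4=211, 15^8=201, 15^16=513, 15^32=19, 15^64=361, 15^128=131, 15^256=541, 15^512=169, 15^1024=307, 15^2048=69, 15^4096=329, 15^8192=211; 15^9087 = 15^1 * 15^2 * 15^4 * 15^8 * 15^16 * 15^32 * 15^64 * 15^256 * 15^512 * 15^8192 = 73 (mod 554); answer 73
Part 2: Y1 = 73; w = 27; f(2) = 1*(6) - 3*(27) = -75; iterating: f(2)=-75, f(3)=-93, f(4)=132, f(5)=411, f(6)=15, f(7)=-1218, f(8)=-1263, f(9)=2391, f(10)=6180, f(11)=-993, f(12)=-19533, f(13)=-16554, f(14)=42045, f(15)=91707, f(16)=-34428, f(17)=-309549, f(18)=-206265; answer -206265
Part 3: Y2 = -206265; r = -3; cross terms: (-3*-17 - 7*-36)=303, (7*-28 - 21*-17)=161, (21*-5 - 36*-28)=903, (36*0 - 12*-5)=60, (12*34 - -3*0)=408, (-3*-36 - -3*34)=210; twice the area = |2045| = 2045; area = 2045/2; answer 2045/2

2045/2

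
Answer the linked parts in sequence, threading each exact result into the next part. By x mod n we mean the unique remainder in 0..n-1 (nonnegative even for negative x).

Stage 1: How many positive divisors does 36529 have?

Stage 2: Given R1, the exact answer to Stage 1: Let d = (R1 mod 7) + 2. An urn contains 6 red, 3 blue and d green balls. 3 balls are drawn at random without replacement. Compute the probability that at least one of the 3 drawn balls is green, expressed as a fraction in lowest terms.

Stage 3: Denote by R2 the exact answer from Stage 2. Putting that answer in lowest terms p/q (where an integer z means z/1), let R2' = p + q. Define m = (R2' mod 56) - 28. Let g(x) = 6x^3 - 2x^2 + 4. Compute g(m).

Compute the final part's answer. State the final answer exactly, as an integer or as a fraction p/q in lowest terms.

-3196

Stage 1: 36529 is prime, so its only divisors are 1 and 36529; count = 2; answer 2
Stage 2: R1 = 2; d = 4; total draws C(13,3) = 286; complement C(9,3) = 84; favorable 286 - 84 = 202; P = 101/143; answer 101/143
Stage 3: R2 = 101/143; threaded value p + q = 244; m = -8; 6*(-8)^3 - 2*(-8)^2 + 4 = (-3072) + (-128) + (4) = -3196; answer -3196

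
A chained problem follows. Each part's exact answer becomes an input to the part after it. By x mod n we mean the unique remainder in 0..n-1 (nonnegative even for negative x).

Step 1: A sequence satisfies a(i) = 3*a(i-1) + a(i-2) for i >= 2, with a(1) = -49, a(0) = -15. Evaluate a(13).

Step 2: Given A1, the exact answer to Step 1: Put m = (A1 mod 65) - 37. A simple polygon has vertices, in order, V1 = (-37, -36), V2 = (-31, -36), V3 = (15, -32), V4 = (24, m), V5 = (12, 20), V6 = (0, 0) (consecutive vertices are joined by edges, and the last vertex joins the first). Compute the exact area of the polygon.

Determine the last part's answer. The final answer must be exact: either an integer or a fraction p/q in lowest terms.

Step 1: a(2) = 3*(-49) + 1*(-15) = -162; iterating: a(2)=-162, a(3)=-535, a(4)=-1767, a(5)=-5836, a(6)=-19275, a(7)=-63661, a(8)=-210258, a(9)=-694435, a(10)=-2293563, a(11)=-7575124, a(12)=-25018935, a(13)=-82631929; answer -82631929
Step 2: A1 = -82631929; m = -1; cross terms: (-37*-36 - -31*-36)=216, (-31*-32 - 15*-36)=1532, (15*-1 - 24*-32)=753, (24*20 - 12*-1)=492, (12*0 - 0*20)=0, (0*-36 - -37*0)=0; twice the area = |2993| = 2993; area = 2993/2; answer 2993/2

2993/2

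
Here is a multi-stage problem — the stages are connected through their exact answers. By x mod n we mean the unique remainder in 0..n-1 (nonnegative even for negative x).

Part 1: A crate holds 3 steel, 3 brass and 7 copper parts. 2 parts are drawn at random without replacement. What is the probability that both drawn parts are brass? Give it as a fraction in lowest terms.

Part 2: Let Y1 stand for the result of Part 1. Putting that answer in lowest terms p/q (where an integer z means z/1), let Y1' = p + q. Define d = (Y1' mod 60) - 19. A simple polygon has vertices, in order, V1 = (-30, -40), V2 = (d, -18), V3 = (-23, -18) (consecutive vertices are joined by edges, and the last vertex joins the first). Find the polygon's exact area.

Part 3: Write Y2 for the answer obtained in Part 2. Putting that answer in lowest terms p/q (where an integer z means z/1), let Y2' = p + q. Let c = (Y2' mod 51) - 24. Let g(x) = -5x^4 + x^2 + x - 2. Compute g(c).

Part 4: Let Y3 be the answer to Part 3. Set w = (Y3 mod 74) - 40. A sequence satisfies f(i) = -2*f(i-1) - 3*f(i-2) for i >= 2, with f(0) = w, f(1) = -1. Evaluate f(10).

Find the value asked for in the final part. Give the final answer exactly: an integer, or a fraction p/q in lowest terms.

Part 1: total draws C(13,2) = 78; favorable C(3,2) = 3; P = 1/26; answer 1/26
Part 2: Y1 = 1/26; threaded value p + q = 27; d = 8; cross terms: (-30*-18 - 8*-40)=860, (8*-18 - -23*-18)=-558, (-23*-40 - -30*-18)=380; twice the area = |682| = 682; area = 341; answer 341
Part 3: Y2 = 341; threaded value p + q = 342; c = 12; -5*(12)^4 + 1*(12)^2 + 1*(12)^1 - 2 = (-103680) + (144) + (12) + (-2) = -103526; answer -103526
Part 4: Y3 = -103526; w = -40; f(2) = -2*(-1) - 3*(-40) = 122; iterating: f(2)=122, f(3)=-241, f(4)=116, f(5)=491, f(6)=-1330, f(7)=1187, f(8)=1616, f(9)=-6793, f(10)=8738; answer 8738

8738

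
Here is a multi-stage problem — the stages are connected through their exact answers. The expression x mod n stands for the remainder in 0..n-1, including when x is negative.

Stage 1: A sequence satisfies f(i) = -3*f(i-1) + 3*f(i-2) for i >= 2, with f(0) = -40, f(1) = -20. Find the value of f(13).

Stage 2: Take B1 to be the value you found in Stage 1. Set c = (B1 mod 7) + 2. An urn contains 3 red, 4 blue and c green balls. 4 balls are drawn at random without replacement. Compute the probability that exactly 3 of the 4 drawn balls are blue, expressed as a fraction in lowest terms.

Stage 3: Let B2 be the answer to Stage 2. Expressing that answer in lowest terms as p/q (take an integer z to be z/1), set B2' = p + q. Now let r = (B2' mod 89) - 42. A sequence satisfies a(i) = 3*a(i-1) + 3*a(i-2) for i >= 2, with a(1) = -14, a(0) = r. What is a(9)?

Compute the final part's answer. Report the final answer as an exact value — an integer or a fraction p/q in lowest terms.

Stage 1: f(2) = -3*(-20) + 3*(-40) = -60; iterating: f(2)=-60, f(3)=120, f(4)=-540, f(5)=1980, f(6)=-7560, f(7)=28620, f(8)=-108540, f(9)=411480, f(10)=-1560060, f(11)=5914620, f(12)=-22424040, f(13)=85015980; answer 85015980
Stage 2: B1 = 85015980; c = 2; total draws C(9,4) = 126; favorable C(4,3)*C(5,1) = 20; P = 10/63; answer 10/63
Stage 3: B2 = 10/63; threaded value p + q = 73; r = 31; a(2) = 3*(-14) + 3*(31) = 51; iterating: a(2)=51, a(3)=111, a(4)=486, a(5)=1791, a(6)=6831, a(7)=25866, a(8)=98091, a(9)=371871; answer 371871

371871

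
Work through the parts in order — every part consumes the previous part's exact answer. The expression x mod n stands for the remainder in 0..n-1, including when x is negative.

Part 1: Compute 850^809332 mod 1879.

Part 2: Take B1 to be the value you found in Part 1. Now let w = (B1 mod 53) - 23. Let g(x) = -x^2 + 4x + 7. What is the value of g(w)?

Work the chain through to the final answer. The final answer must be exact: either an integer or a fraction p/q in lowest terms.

-133

Part 1: squarings mod 1879: 850^1=850, 850^2=964, 850^4=1070, 850^8=589, 850^16=1185, 850^32=612, 850^64=623, 850^128=1055, 850^256=657, 850^512=1358, 850^1024=865, 850^2048=383, 850^4096=127, 850^8192=1097, 850^16384=849, 850^32768=1144, 850^65536=952, 850^131072=626, 850^262144=1044, 850^524288=116; 850^809332 = 850^4 * 850^16 * 850^32 * 850^64 * 850^256 * 850^2048 * 850^4096 * 850^16384 * 850^262144 * 850^524288 = 278 (mod 1879); answer 278
Part 2: B1 = 278; w = -10; -1*(-10)^2 + 4*(-10)^1 + 7 = (-100) + (-40) + (7) = -133; answer -133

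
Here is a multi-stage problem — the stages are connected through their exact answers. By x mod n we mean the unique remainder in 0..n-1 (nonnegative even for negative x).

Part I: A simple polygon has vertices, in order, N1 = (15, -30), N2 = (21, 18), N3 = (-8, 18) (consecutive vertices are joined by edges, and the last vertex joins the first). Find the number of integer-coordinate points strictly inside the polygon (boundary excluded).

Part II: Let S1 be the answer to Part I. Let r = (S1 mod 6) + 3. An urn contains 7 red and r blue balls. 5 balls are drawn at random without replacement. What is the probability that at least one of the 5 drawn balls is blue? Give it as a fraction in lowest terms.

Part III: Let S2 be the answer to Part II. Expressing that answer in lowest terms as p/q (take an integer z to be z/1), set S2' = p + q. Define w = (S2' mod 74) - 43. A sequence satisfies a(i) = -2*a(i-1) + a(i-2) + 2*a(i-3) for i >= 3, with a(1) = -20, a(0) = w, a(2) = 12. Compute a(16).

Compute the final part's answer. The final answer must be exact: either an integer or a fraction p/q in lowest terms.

262140

Part I: cross terms: (15*18 - 21*-30)=900, (21*18 - -8*18)=522, (-8*-30 - 15*18)=-30; twice the area = |1392| = 1392; area = 696; boundary points = 6 + 29 + 1 = 36; strictly interior points = area - boundary/2 + 1 = 679; answer 679
Part II: S1 = 679; r = 4; total draws C(11,5) = 462; complement C(7,5) = 21; favorable 462 - 21 = 441; P = 21/22; answer 21/22
Part III: S2 = 21/22; threaded value p + q = 43; w = 0; a(3) = -2*(12) + 1*(-20) + 2*(0) = -44; iterating: a(3)=-44, a(4)=60, a(5)=-140, a(6)=252, a(7)=-524, a(8)=1020, a(9)=-2060, a(10)=4092, a(11)=-8204, a(12)=16380, a(13)=-32780, a(14)=65532, a(15)=-131084, a(16)=262140; answer 262140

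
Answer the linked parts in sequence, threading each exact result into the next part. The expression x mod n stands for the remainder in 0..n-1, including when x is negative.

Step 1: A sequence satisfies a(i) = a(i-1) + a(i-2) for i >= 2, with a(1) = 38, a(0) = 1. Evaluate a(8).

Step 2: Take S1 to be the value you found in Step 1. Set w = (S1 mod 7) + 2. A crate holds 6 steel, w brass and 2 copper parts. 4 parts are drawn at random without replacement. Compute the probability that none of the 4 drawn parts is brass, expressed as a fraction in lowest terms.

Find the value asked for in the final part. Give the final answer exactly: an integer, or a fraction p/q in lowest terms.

Step 1: a(2) = 1*(38) + 1*(1) = 39; iterating: a(2)=39, a(3)=77, a(4)=116, a(5)=193, a(6)=309, a(7)=502, a(8)=811; answer 811
Step 2: S1 = 811; w = 8; total draws C(16,4) = 1820; favorable C(8,4) = 70; P = 1/26; answer 1/26

1/26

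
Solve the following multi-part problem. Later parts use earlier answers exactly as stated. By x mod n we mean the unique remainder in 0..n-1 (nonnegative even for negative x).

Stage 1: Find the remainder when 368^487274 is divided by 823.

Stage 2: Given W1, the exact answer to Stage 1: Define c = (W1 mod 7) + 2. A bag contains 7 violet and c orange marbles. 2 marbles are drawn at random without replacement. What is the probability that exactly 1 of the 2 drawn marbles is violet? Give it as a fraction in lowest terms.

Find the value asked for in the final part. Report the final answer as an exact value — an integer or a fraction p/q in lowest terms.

7/15

Stage 1: squarings mod 823: 368^1=368, 368^2=452, 368^4=200, 368^8=496, 368^16=762, 368^32=429, 368^64=512, 368^128=430, 368^256=548, 368^512=732, 368^1024=51, 368^2048=132, 368^4096=141, 368^8192=129, 368^16384=181, 368^32768=664, 368^65536=591, 368^131072=329, 368^262144=428; 368^487274 = 368^2 * 368^8 * 368^32 * 368^64 * 368^256 * 368^512 * 368^1024 * 368^2048 * 368^8192 * 368^16384 * 368^65536 * 368^131072 * 368^262144 = 568 (mod 823); answer 568
Stage 2: W1 = 568; c = 3; total draws C(10,2) = 45; favorable C(7,1)*C(3,1) = 21; P = 7/15; answer 7/15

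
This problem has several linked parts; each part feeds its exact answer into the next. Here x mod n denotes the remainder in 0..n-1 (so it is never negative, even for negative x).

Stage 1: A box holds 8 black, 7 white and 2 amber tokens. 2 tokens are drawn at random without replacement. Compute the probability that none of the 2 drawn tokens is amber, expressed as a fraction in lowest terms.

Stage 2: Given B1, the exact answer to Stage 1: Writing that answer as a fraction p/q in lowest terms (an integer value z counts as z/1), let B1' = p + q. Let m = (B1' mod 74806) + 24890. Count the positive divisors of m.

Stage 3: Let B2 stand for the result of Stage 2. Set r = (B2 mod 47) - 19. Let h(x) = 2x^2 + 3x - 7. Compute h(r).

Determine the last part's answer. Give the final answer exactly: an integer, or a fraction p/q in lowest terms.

Stage 1: total draws C(17,2) = 136; favorable C(15,2) = 105; P = 105/136; answer 105/136
Stage 2: B1 = 105/136; threaded value p + q = 241; m = 25131; 25131 = 3 * 8377; number of divisors = (1+1) * (1+1) = 4; answer 4
Stage 3: B2 = 4; r = -15; 2*(-15)^2 + 3*(-15)^1 - 7 = (450) + (-45) + (-7) = 398; answer 398

398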